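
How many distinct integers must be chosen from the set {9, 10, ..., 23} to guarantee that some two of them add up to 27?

11

Group the elements by complementary pair {x, 27−x}: {9,18}, {10,17}, {11,16}, …, giving 5 two-element pairs and 5 integers whose partner 27−x falls outside [9,23].
Treating each of those 10 groups as a pigeonhole, one can pick one integer per group — 10 integers — with no two summing to 27.
The 11th integer lands in an occupied pair, forcing a sum of 27.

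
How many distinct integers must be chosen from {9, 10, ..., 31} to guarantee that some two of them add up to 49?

17

Two chosen integers sum to 49 exactly when both halves of some pair {x, 49−x} with 18 ≤ x ≤ 49−x ≤ 31 are chosen — 7 such pairs.
The remaining 9 elements (those with no distinct partner in range) can never complete a 49-sum, so the worst case takes all of them and one from each pair: 9 + 7 = 16.
The 17th integer has to be the second member of some pair, so 16 + 1 = 17.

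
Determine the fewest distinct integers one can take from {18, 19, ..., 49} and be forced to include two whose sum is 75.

Group the elements by complementary pair {x, 75−x}: {26,49}, {27,48}, {28,47}, …, giving 12 two-element pairs and 8 integers whose partner 75−x falls outside [18,49].
By pigeonhole, treating each of those 20 groups as a pigeonhole, one can pick one integer per group — 20 integers — with no two summing to 75.
The 21st integer lands in an occupied pair, forcing a sum of 75.

21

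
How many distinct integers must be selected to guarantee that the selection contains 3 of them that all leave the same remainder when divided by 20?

41

By the pigeonhole principle, the 20 residue classes mod 20 are the pigeonholes.
With 40 integers one could put 2 in each residue class and have no class reach 3.
The 41st integer pushes some class to 3, so 20·2 + 1 = 41.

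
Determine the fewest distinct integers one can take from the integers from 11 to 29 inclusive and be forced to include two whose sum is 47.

14

Group the elements by complementary pair {x, 47−x}: {18,29}, {19,28}, {20,27}, …, giving 6 two-element pairs and 7 integers whose partner 47−x falls outside [11,29].
Pigeonhole: treating each of those 13 groups as a pigeonhole, one can pick one integer per group — 13 integers — with no two summing to 47.
The 14th integer lands in an occupied pair, forcing a sum of 47.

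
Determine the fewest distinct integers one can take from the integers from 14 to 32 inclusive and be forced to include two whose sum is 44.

12

Group the elements by complementary pair {x, 44−x}: {14,30}, {15,29}, {16,28}, …, giving 8 two-element pairs, the single value 22 (it cannot pair with itself since the integers are distinct), and 2 integers whose partner 44−x falls outside [14,32].
Treating each of those 11 groups as a pigeonhole, one can pick one integer per group — 11 integers — with no two summing to 44.
The 12th integer lands in an occupied pair, forcing a sum of 44.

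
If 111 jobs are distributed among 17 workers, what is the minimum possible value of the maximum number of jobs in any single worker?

7

By pigeonhole, the 17 workers are the holes and the 111 jobs are the pigeons.
If every worker held at most 6 jobs, the total would be at most 17 × 6 = 102, which is less than 111.
So some worker holds at least ⌈111/17⌉ = 7 jobs.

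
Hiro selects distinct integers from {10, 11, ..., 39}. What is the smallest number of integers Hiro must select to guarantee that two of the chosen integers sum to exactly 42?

20

A set avoiding the sum 42 can contain at most one of each pair {x, 42−x}, plus the 8 elements whose complement lies outside the range or equal to its own complement.
The integers 21, …, 39 (19 of them) are such a set: any two sum to at least 21+22 = 43 > 42.
By pigeonhole, any 20th integer completes one of the 11 pairs, so 20 choices force a sum of 42.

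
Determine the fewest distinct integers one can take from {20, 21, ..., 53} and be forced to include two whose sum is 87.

Two chosen integers sum to 87 exactly when both halves of some pair {x, 87−x} with 34 ≤ x ≤ 87−x ≤ 53 are chosen — 10 such pairs.
The remaining 14 elements (those with no distinct partner in range) can never complete a 87-sum, so the worst case takes all of them and one from each pair: 14 + 10 = 24.
The 25th integer has to be the second member of some pair, so 24 + 1 = 25.

25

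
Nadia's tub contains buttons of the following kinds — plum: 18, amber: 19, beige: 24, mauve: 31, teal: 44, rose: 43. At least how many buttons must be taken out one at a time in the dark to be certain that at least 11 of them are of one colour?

Put each drawn button into a box by colour. The largest draw with every box below 11 takes min(count, 10) from each colour.
Σ min(cᵢ, 10) = 10 + 10 + 10 + 10 + 10 + 10 = 60.
Draw number 60 + 1 = 61 must push one box to 11.

61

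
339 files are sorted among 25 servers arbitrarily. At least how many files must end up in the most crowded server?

By pigeonhole, the 25 servers are the holes and the 339 files are the pigeons.
If every server held at most 13 files, the total would be at most 25 × 13 = 325, which is less than 339.
So some server holds at least ⌈339/25⌉ = 14 files.

14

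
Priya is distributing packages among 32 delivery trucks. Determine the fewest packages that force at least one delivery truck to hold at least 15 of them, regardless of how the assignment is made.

With 448 packages one could put exactly 14 in each of the 32 delivery trucks, and no delivery truck would reach 15.
Pigeonhole: one more package must land in a delivery truck that already has 14, giving it 15.
So 32 × 14 + 1 = 449 packages are required.

449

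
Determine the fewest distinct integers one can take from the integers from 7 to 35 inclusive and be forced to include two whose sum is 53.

21

Two chosen integers sum to 53 exactly when both halves of some pair {x, 53−x} with 18 ≤ x ≤ 53−x ≤ 35 are chosen — 9 such pairs.
The remaining 11 elements (those with no distinct partner in range) can never complete a 53-sum, so the worst case takes all of them and one from each pair: 11 + 9 = 20.
By pigeonhole, the 21st integer has to be the second member of some pair, so 20 + 1 = 21.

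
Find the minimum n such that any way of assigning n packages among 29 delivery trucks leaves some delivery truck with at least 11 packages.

With 290 packages one could put exactly 10 in each of the 29 delivery trucks, and no delivery truck would reach 11.
By the pigeonhole principle, one more package must land in a delivery truck that already has 10, giving it 11.
So 29 × 10 + 1 = 291 packages are required.

291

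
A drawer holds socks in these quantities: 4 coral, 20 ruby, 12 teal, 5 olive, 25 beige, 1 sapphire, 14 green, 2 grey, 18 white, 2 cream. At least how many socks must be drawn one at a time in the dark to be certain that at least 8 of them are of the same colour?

Pigeonhole: put each drawn sock into a box by colour. The largest draw with every box below 8 takes min(count, 7) from each colour; colours with fewer than 7 contribute all they have.
Σ min(cᵢ, 7) = 4 + 7 + 7 + 5 + 7 + 1 + 7 + 2 + 7 + 2 = 49.
Draw number 49 + 1 = 50 must push one box to 8.

50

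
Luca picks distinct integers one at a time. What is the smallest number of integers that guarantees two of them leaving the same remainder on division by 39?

40

Pigeonhole: the 39 residue classes mod 39 are the pigeonholes.
With 39 integers one could put 1 in each residue class and have no class reach 2.
The 40th integer pushes some class to 2, so 39·1 + 1 = 40.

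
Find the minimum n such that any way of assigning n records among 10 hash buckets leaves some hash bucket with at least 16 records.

151

With 150 records one could put exactly 15 in each of the 10 hash buckets, and no hash bucket would reach 16.
By pigeonhole, one more record must land in a hash bucket that already has 15, giving it 16.
So 10 × 15 + 1 = 151 records are required.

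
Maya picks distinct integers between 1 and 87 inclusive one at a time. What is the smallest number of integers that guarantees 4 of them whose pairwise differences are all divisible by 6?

19

Integers whose pairwise differences are multiples of 6 are exactly those sharing a remainder mod 6. The 6 residue classes mod 6 are the pigeonholes.
With 18 integers one could put 3 in each residue class and have no class reach 4.
The 19th integer pushes some class to 4, so 6·3 + 1 = 19.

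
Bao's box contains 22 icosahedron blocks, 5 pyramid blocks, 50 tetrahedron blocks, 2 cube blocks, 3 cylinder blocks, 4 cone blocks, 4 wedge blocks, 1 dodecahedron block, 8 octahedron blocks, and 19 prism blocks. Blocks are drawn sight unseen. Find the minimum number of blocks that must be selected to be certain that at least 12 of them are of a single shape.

61

An adversary could hand out at most 11 blocks per shape (7 shapes run out sooner): 11 + 5 + 11 + 2 + 3 + 4 + 4 + 1 + 8 + 11 = 60 blocks and still no shape has 12.
By the pigeonhole principle, one more block lands in a shape already at 11, so 61 draws are enough and 60 are not.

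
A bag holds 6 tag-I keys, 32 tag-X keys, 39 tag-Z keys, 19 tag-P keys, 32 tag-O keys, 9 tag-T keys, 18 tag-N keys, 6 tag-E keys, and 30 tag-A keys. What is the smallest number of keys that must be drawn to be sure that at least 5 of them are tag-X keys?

164

In the worst case for collecting tag-X keys, every non-tag-X key comes out first.
There are 6 + 39 + 19 + 32 + 9 + 18 + 6 + 30 = 159 non-tag-X keys altogether.
After those, each further key must be tag-X, so 159 + 5 = 164 draws guarantee 5 tag-X keys.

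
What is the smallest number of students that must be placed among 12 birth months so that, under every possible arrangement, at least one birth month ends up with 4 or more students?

With 36 students one could put exactly 3 in each of the 12 birth months, and no birth month would reach 4.
One more student must land in a birth month that already has 3, giving it 4.
So 12 × 3 + 1 = 37 students are required.

37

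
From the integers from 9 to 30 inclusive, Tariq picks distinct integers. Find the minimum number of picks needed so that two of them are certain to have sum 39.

12

Group the elements by complementary pair {x, 39−x}: {9,30}, {10,29}, {11,28}, …, giving 11 two-element pairs.
Treating each of those 11 groups as a pigeonhole, one can pick one integer per group — 11 integers — with no two summing to 39.
The 12th integer lands in an occupied pair, forcing a sum of 39.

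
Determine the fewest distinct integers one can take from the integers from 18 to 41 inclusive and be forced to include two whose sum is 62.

A set avoiding the sum 62 can contain at most one of each pair {x, 62−x}, plus the 4 elements whose complement lies outside the range or equal to its own complement.
The integers 18, …, 31 (14 of them) are such a set: any two sum to at least 18+19 = 37 and at most 30+31 = 61 < 62.
By pigeonhole, any 15th integer completes one of the 10 pairs, so 15 choices force a sum of 62.

15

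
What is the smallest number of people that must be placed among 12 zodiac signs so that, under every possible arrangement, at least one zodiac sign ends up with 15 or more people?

169

With 168 people one could put exactly 14 in each of the 12 zodiac signs, and no zodiac sign would reach 15.
By pigeonhole, one more person must land in a zodiac sign that already has 14, giving it 15.
So 12 × 14 + 1 = 169 people are required.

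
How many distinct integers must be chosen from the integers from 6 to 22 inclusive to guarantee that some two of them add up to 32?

12

A set avoiding the sum 32 can contain at most one of each pair {x, 32−x}, plus the 5 elements whose complement lies outside the range or equal to its own complement.
The integers 6, …, 16 (11 of them) are such a set: any two sum to at least 6+7 = 13 and at most 15+16 = 31 < 32.
By the pigeonhole principle, any 12th integer completes one of the 6 pairs, so 12 choices force a sum of 32.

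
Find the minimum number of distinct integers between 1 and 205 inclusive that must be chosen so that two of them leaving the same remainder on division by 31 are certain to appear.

The 31 residue classes mod 31 are the pigeonholes.
With 31 integers one could put 1 in each residue class and have no class reach 2.
The 32nd integer pushes some class to 2, so 31·1 + 1 = 32.

32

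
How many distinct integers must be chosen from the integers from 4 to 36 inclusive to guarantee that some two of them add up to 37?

19

A set avoiding the sum 37 can contain at most one of each pair {x, 37−x}, plus the 3 elements whose complement lies outside the range.
The integers 19, …, 36 (18 of them) are such a set: any two sum to at least 19+20 = 39 > 37.
Any 19th integer completes one of the 15 pairs, so 19 choices force a sum of 37.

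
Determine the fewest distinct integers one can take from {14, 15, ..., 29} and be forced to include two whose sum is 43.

A set avoiding the sum 43 can contain at most one of each pair {x, 43−x}.
The integers 22, …, 29 (8 of them) are such a set: any two sum to at least 22+23 = 45 > 43.
Any 9th integer completes one of the 8 pairs, so 9 choices force a sum of 43.

9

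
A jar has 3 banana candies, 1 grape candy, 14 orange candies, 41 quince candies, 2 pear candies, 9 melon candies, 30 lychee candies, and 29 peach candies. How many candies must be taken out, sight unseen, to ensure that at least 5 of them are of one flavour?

By the pigeonhole principle, put each drawn candy into a box by flavour. The largest draw with every box below 5 takes min(count, 4) from each flavour; flavours with fewer than 4 contribute all they have.
Σ min(cᵢ, 4) = 3 + 1 + 4 + 4 + 2 + 4 + 4 + 4 = 26.
Draw number 26 + 1 = 27 must push one box to 5.

27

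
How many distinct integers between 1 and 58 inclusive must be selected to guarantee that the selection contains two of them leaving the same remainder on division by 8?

Pigeonhole: the 8 residue classes mod 8 are the pigeonholes.
With 8 integers one could put 1 in each residue class and have no class reach 2.
The 9th integer pushes some class to 2, so 8·1 + 1 = 9.

9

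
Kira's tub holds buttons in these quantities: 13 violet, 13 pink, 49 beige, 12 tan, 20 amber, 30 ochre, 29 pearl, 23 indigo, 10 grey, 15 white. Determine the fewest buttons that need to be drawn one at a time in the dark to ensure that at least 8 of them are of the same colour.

An adversary could hand out at most 7 buttons per colour: 7 + 7 + 7 + 7 + 7 + 7 + 7 + 7 + 7 + 7 = 70 buttons and still no colour has 8.
One more button lands in a colour already at 7, so 71 draws are enough and 70 are not.

71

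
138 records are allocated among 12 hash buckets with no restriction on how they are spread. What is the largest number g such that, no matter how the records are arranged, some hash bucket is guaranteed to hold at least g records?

12

The 12 hash buckets are the holes and the 138 records are the pigeons.
If every hash bucket held at most 11 records, the total would be at most 12 × 11 = 132, which is less than 138.
So some hash bucket holds at least ⌈138/12⌉ = 12 records.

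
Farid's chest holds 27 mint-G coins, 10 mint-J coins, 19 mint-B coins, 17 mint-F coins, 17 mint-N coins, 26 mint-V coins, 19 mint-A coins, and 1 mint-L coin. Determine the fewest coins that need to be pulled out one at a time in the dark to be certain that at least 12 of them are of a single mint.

An adversary could hand out at most 11 coins per mint (mint-J, mint-L run out sooner): 11 + 10 + 11 + 11 + 11 + 11 + 11 + 1 = 77 coins and still no mint has 12.
By pigeonhole, one more coin lands in a mint already at 11, so 78 draws are enough and 77 are not.

78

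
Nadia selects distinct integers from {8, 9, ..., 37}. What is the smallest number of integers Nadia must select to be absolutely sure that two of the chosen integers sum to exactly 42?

18

Two chosen integers sum to 42 exactly when both halves of some pair {x, 42−x} with 8 ≤ x ≤ 42−x ≤ 34 are chosen — 13 such pairs.
The remaining 4 elements (those with no distinct partner in range) can never complete a 42-sum, so the worst case takes all of them and one from each pair: 4 + 13 = 17.
Pigeonhole: the 18th integer has to be the second member of some pair, so 17 + 1 = 18.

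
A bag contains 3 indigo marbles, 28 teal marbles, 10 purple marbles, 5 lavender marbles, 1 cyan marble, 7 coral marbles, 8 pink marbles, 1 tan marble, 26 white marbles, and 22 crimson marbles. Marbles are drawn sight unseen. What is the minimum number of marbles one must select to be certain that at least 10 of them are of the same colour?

62

An adversary could hand out at most 9 marbles per colour (6 colours run out sooner): 3 + 9 + 9 + 5 + 1 + 7 + 8 + 1 + 9 + 9 = 61 marbles and still no colour has 10.
One more marble lands in a colour already at 9, so 62 draws are enough and 61 are not.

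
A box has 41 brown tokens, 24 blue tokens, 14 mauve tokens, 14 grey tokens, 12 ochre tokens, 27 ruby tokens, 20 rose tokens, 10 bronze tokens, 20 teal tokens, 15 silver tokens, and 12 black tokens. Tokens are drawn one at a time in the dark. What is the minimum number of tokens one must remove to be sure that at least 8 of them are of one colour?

Put each drawn token into a box by colour. The largest draw with every box below 8 takes min(count, 7) from each colour.
Σ min(cᵢ, 7) = 7 + 7 + 7 + 7 + 7 + 7 + 7 + 7 + 7 + 7 + 7 = 77.
Draw number 77 + 1 = 78 must push one box to 8.

78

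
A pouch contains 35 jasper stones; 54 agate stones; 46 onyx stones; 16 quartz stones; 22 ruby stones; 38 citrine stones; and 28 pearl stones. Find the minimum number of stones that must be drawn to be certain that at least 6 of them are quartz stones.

In the worst case for collecting quartz stones, every non-quartz stone comes out first.
There are 35 + 54 + 46 + 22 + 38 + 28 = 223 non-quartz stones altogether.
After those, each further stone must be quartz, so 223 + 6 = 229 draws guarantee 6 quartz stones.

229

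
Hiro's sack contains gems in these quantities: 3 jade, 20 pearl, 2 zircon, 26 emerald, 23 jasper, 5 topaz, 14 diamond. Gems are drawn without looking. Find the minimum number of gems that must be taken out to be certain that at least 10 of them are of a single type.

An adversary could hand out at most 9 gems per type (jade, zircon, topaz run out sooner): 3 + 9 + 2 + 9 + 9 + 5 + 9 = 46 gems and still no type has 10.
One more gem lands in a type already at 9, so 47 draws are enough and 46 are not.

47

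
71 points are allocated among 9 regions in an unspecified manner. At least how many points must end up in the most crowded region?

Pigeonhole: the 9 regions are the holes and the 71 points are the pigeons.
If every region held at most 7 points, the total would be at most 9 × 7 = 63, which is less than 71.
So some region holds at least ⌈71/9⌉ = 8 points.

8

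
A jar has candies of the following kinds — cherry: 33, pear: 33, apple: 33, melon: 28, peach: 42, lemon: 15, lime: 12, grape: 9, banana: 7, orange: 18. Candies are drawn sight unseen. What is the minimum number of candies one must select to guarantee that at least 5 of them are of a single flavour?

41

An adversary could hand out at most 4 candies per flavour: 4 + 4 + 4 + 4 + 4 + 4 + 4 + 4 + 4 + 4 = 40 candies and still no flavour has 5.
One more candy lands in a flavour already at 4, so 41 draws are enough and 40 are not.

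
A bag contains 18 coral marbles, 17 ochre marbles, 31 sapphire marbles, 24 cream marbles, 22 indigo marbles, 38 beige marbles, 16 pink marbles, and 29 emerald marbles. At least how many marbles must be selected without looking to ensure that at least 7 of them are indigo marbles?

In the worst case for collecting indigo marbles, every non-indigo marble comes out first.
There are 18 + 17 + 31 + 24 + 38 + 16 + 29 = 173 non-indigo marbles altogether.
After those, each further marble must be indigo, so 173 + 7 = 180 draws guarantee 7 indigo marbles.

180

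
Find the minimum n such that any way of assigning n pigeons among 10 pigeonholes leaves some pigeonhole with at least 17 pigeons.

With 160 pigeons one could put exactly 16 in each of the 10 pigeonholes, and no pigeonhole would reach 17.
One more pigeon must land in a pigeonhole that already has 16, giving it 17.
So 10 × 16 + 1 = 161 pigeons are required.

161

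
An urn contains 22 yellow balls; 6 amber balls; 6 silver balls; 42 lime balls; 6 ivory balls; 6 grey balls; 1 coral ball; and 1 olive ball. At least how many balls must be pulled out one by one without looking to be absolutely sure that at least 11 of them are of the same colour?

47

Pigeonhole: put each drawn ball into a box by colour. The largest draw with every box below 11 takes min(count, 10) from each colour; colours with fewer than 10 contribute all they have.
Σ min(cᵢ, 10) = 10 + 6 + 6 + 10 + 6 + 6 + 1 + 1 = 46.
Draw number 46 + 1 = 47 must push one box to 11.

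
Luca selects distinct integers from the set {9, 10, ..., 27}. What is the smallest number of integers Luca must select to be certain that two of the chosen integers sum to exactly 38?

A set avoiding the sum 38 can contain at most one of each pair {x, 38−x}, plus the 3 elements whose complement lies outside the range or equal to its own complement.
The integers 9, …, 19 (11 of them) are such a set: any two sum to at least 9+10 = 19 and at most 18+19 = 37 < 38.
Any 12th integer completes one of the 8 pairs, so 12 choices force a sum of 38.

12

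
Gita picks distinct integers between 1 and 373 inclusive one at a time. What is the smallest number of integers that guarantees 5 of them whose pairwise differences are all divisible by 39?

Integers whose pairwise differences are multiples of 39 are exactly those sharing a remainder mod 39. The 39 residue classes mod 39 are the pigeonholes.
With 156 integers one could put 4 in each residue class and have no class reach 5.
The 157th integer pushes some class to 5, so 39·4 + 1 = 157.

157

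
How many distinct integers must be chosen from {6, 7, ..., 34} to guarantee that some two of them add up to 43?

Group the elements by complementary pair {x, 43−x}: {9,34}, {10,33}, {11,32}, …, giving 13 two-element pairs and 3 integers whose partner 43−x falls outside [6,34].
Treating each of those 16 groups as a pigeonhole, one can pick one integer per group — 16 integers — with no two summing to 43.
The 17th integer lands in an occupied pair, forcing a sum of 43.

17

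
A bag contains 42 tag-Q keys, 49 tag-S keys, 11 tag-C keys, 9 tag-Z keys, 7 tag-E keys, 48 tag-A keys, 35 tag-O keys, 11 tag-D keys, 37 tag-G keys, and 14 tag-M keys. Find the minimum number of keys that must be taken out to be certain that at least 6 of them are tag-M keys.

In the worst case for collecting tag-M keys, every non-tag-M key comes out first.
There are 42 + 49 + 11 + 9 + 7 + 48 + 35 + 11 + 37 = 249 non-tag-M keys altogether.
After those, each further key must be tag-M, so 249 + 6 = 255 draws guarantee 6 tag-M keys.

255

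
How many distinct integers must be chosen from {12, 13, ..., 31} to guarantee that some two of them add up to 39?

13

Group the elements by complementary pair {x, 39−x}: {12,27}, {13,26}, {14,25}, …, giving 8 two-element pairs and 4 integers whose partner 39−x falls outside [12,31].
Treating each of those 12 groups as a pigeonhole, one can pick one integer per group — 12 integers — with no two summing to 39.
The 13th integer lands in an occupied pair, forcing a sum of 39.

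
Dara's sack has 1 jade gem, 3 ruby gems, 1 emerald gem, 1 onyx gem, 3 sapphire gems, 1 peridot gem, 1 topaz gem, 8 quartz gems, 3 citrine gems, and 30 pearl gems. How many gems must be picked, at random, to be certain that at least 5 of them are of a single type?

An adversary could hand out at most 4 gems per type (8 types run out sooner): 1 + 3 + 1 + 1 + 3 + 1 + 1 + 4 + 3 + 4 = 22 gems and still no type has 5.
One more gem lands in a type already at 4, so 23 draws are enough and 22 are not.

23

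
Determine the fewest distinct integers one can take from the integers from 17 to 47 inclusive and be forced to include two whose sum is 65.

17

Two chosen integers sum to 65 exactly when both halves of some pair {x, 65−x} with 18 ≤ x ≤ 65−x ≤ 47 are chosen — 15 such pairs.
The remaining 1 element (those with no distinct partner in range) can never complete a 65-sum, so the worst case takes all of them and one from each pair: 1 + 15 = 16.
The 17th integer has to be the second member of some pair, so 16 + 1 = 17.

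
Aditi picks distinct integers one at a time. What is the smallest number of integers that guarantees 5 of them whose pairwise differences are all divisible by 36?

145

Integers whose pairwise differences are multiples of 36 are exactly those sharing a remainder mod 36. The 36 residue classes mod 36 are the pigeonholes.
With 144 integers one could put 4 in each residue class and have no class reach 5.
The 145th integer pushes some class to 5, so 36·4 + 1 = 145.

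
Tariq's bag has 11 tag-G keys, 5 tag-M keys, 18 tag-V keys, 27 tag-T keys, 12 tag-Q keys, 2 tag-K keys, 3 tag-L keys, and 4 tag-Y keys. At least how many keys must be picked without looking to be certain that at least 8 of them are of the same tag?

An adversary could hand out at most 7 keys per tag (4 tags run out sooner): 7 + 5 + 7 + 7 + 7 + 2 + 3 + 4 = 42 keys and still no tag has 8.
One more key lands in a tag already at 7, so 43 draws are enough and 42 are not.

43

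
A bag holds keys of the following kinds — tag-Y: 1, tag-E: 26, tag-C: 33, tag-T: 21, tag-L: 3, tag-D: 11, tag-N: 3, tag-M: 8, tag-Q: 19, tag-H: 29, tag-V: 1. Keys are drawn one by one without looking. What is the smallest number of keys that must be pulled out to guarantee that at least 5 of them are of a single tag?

37

An adversary could hand out at most 4 keys per tag (4 tags run out sooner): 1 + 4 + 4 + 4 + 3 + 4 + 3 + 4 + 4 + 4 + 1 = 36 keys and still no tag has 5.
One more key lands in a tag already at 4, so 37 draws are enough and 36 are not.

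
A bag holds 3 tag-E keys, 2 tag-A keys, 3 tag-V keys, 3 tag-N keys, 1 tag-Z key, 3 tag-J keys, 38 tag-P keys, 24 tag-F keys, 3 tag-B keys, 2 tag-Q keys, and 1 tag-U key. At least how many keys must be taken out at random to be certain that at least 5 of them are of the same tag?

Put each drawn key into a box by tag. The largest draw with every box below 5 takes min(count, 4) from each tag; tags with fewer than 4 contribute all they have.
Σ min(cᵢ, 4) = 3 + 2 + 3 + 3 + 1 + 3 + 4 + 4 + 3 + 2 + 1 = 29.
Draw number 29 + 1 = 30 must push one box to 5.

30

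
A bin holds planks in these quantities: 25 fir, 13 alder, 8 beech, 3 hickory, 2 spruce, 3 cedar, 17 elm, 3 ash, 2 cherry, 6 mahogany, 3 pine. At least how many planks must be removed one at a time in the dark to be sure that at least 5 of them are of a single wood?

37

Pigeonhole: put each drawn plank into a box by wood. The largest draw with every box below 5 takes min(count, 4) from each wood; woods with fewer than 4 contribute all they have.
Σ min(cᵢ, 4) = 4 + 4 + 4 + 3 + 2 + 3 + 4 + 3 + 2 + 4 + 3 = 36.
Draw number 36 + 1 = 37 must push one box to 5.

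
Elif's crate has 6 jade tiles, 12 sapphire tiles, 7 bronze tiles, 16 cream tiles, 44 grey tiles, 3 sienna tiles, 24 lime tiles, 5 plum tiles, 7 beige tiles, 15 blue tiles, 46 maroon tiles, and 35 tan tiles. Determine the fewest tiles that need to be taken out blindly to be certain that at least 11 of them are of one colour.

99

An adversary could hand out at most 10 tiles per colour (5 colours run out sooner): 6 + 10 + 7 + 10 + 10 + 3 + 10 + 5 + 7 + 10 + 10 + 10 = 98 tiles and still no colour has 11.
One more tile lands in a colour already at 10, so 99 draws are enough and 98 are not.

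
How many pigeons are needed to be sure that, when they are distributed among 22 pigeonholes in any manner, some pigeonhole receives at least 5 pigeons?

89

With 88 pigeons one could put exactly 4 in each of the 22 pigeonholes, and no pigeonhole would reach 5.
Pigeonhole: one more pigeon must land in a pigeonhole that already has 4, giving it 5.
So 22 × 4 + 1 = 89 pigeons are required.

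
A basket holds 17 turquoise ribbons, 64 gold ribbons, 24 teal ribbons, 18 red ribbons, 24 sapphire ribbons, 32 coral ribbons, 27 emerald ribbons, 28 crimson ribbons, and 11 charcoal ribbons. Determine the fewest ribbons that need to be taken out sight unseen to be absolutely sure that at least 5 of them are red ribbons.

In the worst case for collecting red ribbons, every non-red ribbon comes out first.
There are 17 + 64 + 24 + 24 + 32 + 27 + 28 + 11 = 227 non-red ribbons altogether.
After those, each further ribbon must be red, so 227 + 5 = 232 draws guarantee 5 red ribbons.

232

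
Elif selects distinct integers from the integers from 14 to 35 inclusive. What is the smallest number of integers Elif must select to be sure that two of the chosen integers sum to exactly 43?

15

Two chosen integers sum to 43 exactly when both halves of some pair {x, 43−x} with 14 ≤ x ≤ 43−x ≤ 29 are chosen — 8 such pairs.
The remaining 6 elements (those with no distinct partner in range) can never complete a 43-sum, so the worst case takes all of them and one from each pair: 6 + 8 = 14.
By pigeonhole, the 15th integer has to be the second member of some pair, so 14 + 1 = 15.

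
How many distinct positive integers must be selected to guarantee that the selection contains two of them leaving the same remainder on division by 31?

32

The 31 residue classes mod 31 are the pigeonholes.
With 31 integers one could put 1 in each residue class and have no class reach 2.
The 32nd integer pushes some class to 2, so 31·1 + 1 = 32.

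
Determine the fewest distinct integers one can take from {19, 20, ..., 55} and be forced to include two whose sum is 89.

Two chosen integers sum to 89 exactly when both halves of some pair {x, 89−x} with 34 ≤ x ≤ 89−x ≤ 55 are chosen — 11 such pairs.
The remaining 15 elements (those with no distinct partner in range) can never complete a 89-sum, so the worst case takes all of them and one from each pair: 15 + 11 = 26.
By the pigeonhole principle, the 27th integer has to be the second member of some pair, so 26 + 1 = 27.

27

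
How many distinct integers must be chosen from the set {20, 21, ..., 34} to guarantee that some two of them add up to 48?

A set avoiding the sum 48 can contain at most one of each pair {x, 48−x}, plus the 7 elements whose complement lies outside the range or equal to its own complement.
The integers 24, …, 34 (11 of them) are such a set: any two sum to at least 24+25 = 49 > 48.
Any 12th integer completes one of the 4 pairs, so 12 choices force a sum of 48.

12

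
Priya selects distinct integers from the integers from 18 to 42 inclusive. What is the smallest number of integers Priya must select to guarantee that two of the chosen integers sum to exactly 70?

Two chosen integers sum to 70 exactly when both halves of some pair {x, 70−x} with 28 ≤ x ≤ 70−x ≤ 42 are chosen — 7 such pairs.
The remaining 11 elements (those with no distinct partner in range) can never complete a 70-sum, so the worst case takes all of them and one from each pair: 11 + 7 = 18.
The 19th integer has to be the second member of some pair, so 18 + 1 = 19.

19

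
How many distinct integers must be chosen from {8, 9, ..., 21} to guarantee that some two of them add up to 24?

11

Two chosen integers sum to 24 exactly when both halves of some pair {x, 24−x} with 8 ≤ x ≤ 24−x ≤ 16 are chosen — 4 such pairs.
The remaining 6 elements (those with no distinct partner in range) can never complete a 24-sum, so the worst case takes all of them and one from each pair: 6 + 4 = 10.
The 11th integer has to be the second member of some pair, so 10 + 1 = 11.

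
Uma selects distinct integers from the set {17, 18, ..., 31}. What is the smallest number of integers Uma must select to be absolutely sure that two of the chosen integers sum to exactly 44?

Group the elements by complementary pair {x, 44−x}: {17,27}, {18,26}, {19,25}, …, giving 5 two-element pairs, the single value 22 (it cannot pair with itself since the integers are distinct), and 4 integers whose partner 44−x falls outside [17,31].
By pigeonhole, treating each of those 10 groups as a pigeonhole, one can pick one integer per group — 10 integers — with no two summing to 44.
The 11th integer lands in an occupied pair, forcing a sum of 44.

11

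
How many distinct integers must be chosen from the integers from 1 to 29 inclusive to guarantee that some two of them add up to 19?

Group the elements by complementary pair {x, 19−x}: {1,18}, {2,17}, {3,16}, …, giving 9 two-element pairs and 11 integers whose partner 19−x falls outside [1,29].
Treating each of those 20 groups as a pigeonhole, one can pick one integer per group — 20 integers — with no two summing to 19.
The 21st integer lands in an occupied pair, forcing a sum of 19.

21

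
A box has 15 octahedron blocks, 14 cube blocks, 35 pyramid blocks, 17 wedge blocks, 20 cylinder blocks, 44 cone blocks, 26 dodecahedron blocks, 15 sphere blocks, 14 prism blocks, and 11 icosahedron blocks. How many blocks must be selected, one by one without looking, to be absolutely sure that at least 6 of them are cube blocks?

In the worst case for collecting cube blocks, every non-cube block comes out first.
There are 15 + 35 + 17 + 20 + 44 + 26 + 15 + 14 + 11 = 197 non-cube blocks altogether.
After those, each further block must be cube, so 197 + 6 = 203 draws guarantee 6 cube blocks.

203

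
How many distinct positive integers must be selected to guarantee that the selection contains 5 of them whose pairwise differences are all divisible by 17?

69

Integers whose pairwise differences are multiples of 17 are exactly those sharing a remainder mod 17. The 17 residue classes mod 17 are the pigeonholes.
With 68 integers one could put 4 in each residue class and have no class reach 5.
The 69th integer pushes some class to 5, so 17·4 + 1 = 69.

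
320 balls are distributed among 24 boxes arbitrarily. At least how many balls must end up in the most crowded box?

14

By pigeonhole, the 24 boxes are the holes and the 320 balls are the pigeons.
If every box held at most 13 balls, the total would be at most 24 × 13 = 312, which is less than 320.
So some box holds at least ⌈320/24⌉ = 14 balls.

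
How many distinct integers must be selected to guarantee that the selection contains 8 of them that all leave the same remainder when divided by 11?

78

Pigeonhole: the 11 residue classes mod 11 are the pigeonholes.
With 77 integers one could put 7 in each residue class and have no class reach 8.
The 78th integer pushes some class to 8, so 11·7 + 1 = 78.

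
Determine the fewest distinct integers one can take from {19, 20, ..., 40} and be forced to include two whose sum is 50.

17

Group the elements by complementary pair {x, 50−x}: {19,31}, {20,30}, {21,29}, …, giving 6 two-element pairs, the single value 25 (it cannot pair with itself since the integers are distinct), and 9 integers whose partner 50−x falls outside [19,40].
Treating each of those 16 groups as a pigeonhole, one can pick one integer per group — 16 integers — with no two summing to 50.
The 17th integer lands in an occupied pair, forcing a sum of 50.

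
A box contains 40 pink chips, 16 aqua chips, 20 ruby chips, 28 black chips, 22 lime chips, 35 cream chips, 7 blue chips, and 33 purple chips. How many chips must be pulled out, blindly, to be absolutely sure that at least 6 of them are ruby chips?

187

In the worst case for collecting ruby chips, every non-ruby chip comes out first.
There are 40 + 16 + 28 + 22 + 35 + 7 + 33 = 181 non-ruby chips altogether.
After those, each further chip must be ruby, so 181 + 6 = 187 draws guarantee 6 ruby chips.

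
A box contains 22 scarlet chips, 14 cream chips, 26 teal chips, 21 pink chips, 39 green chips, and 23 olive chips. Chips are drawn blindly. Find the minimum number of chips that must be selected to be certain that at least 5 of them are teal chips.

124

In the worst case for collecting teal chips, every non-teal chip comes out first.
There are 22 + 14 + 21 + 39 + 23 = 119 non-teal chips altogether.
After those, each further chip must be teal, so 119 + 5 = 124 draws guarantee 5 teal chips.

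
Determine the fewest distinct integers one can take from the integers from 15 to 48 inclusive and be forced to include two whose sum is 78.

26

Group the elements by complementary pair {x, 78−x}: {30,48}, {31,47}, {32,46}, …, giving 9 two-element pairs, the single value 39 (it cannot pair with itself since the integers are distinct), and 15 integers whose partner 78−x falls outside [15,48].
By the pigeonhole principle, treating each of those 25 groups as a pigeonhole, one can pick one integer per group — 25 integers — with no two summing to 78.
The 26th integer lands in an occupied pair, forcing a sum of 78.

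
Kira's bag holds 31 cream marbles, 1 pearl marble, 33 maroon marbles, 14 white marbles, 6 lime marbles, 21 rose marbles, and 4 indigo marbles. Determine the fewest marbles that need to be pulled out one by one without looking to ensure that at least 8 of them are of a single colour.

40

Pigeonhole: put each drawn marble into a box by colour. The largest draw with every box below 8 takes min(count, 7) from each colour; colours with fewer than 7 contribute all they have.
Σ min(cᵢ, 7) = 7 + 1 + 7 + 7 + 6 + 7 + 4 = 39.
Draw number 39 + 1 = 40 must push one box to 8.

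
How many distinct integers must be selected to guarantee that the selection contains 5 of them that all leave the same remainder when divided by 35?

141

The 35 residue classes mod 35 are the pigeonholes.
With 140 integers one could put 4 in each residue class and have no class reach 5.
The 141st integer pushes some class to 5, so 35·4 + 1 = 141.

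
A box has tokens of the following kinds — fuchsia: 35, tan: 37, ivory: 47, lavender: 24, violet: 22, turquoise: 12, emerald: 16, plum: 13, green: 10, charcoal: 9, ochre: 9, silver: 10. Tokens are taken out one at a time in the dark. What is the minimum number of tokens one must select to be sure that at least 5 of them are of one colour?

By the pigeonhole principle, put each drawn token into a box by colour. The largest draw with every box below 5 takes min(count, 4) from each colour.
Σ min(cᵢ, 4) = 4 + 4 + 4 + 4 + 4 + 4 + 4 + 4 + 4 + 4 + 4 + 4 = 48.
Draw number 48 + 1 = 49 must push one box to 5.

49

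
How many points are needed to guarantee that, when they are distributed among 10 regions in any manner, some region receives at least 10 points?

With 90 points one could put exactly 9 in each of the 10 regions, and no region would reach 10.
One more point must land in a region that already has 9, giving it 10.
So 10 × 9 + 1 = 91 points are required.

91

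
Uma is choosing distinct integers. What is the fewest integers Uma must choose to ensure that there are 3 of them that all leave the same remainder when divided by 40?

81

Pigeonhole: the 40 residue classes mod 40 are the pigeonholes.
With 80 integers one could put 2 in each residue class and have no class reach 3.
The 81st integer pushes some class to 3, so 40·2 + 1 = 81.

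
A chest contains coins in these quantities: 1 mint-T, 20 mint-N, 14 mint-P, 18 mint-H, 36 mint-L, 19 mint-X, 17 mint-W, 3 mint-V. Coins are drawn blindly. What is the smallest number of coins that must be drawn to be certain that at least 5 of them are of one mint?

An adversary could hand out at most 4 coins per mint (mint-T, mint-V run out sooner): 1 + 4 + 4 + 4 + 4 + 4 + 4 + 3 = 28 coins and still no mint has 5.
One more coin lands in a mint already at 4, so 29 draws are enough and 28 are not.

29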